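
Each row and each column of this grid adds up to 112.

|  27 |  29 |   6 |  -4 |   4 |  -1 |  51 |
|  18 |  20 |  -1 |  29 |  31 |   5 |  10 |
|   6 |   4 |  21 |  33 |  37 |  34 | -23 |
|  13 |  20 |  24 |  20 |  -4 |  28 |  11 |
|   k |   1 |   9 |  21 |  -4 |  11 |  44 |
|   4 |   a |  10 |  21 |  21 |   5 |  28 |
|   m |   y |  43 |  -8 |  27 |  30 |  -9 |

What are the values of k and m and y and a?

k = 30, m = 14, y = 15, a = 23

The known cells in row 5 total 82, leaving 112 − 82 = 30 for the blank.
The known cells in row 6 total 89, leaving 112 − 89 = 23 for the blank.
The known cells in column 2 total 97, leaving 112 − 97 = 15 for the blank.
The known cells in row 7 total 98, leaving 112 − 98 = 14 for the blank.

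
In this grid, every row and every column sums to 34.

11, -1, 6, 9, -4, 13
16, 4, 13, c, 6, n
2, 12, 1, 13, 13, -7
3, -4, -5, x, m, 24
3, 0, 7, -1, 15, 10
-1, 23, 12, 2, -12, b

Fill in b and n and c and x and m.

Row 6: -1 + 23 + 12 + 2 − 12 = 24, so its missing entry is 34 − 24 = 10.
Column 5: -4 + 6 + 13 + 15 − 12 = 18, so its missing entry is 34 − 18 = 16.
Column 6: 13 − 7 + 24 + 10 + 10 = 50, so its missing entry is 34 − 50 = -16.
Row 4: 3 − 4 − 5 + 16 + 24 = 34, so its missing entry is 34 − 34 = 0.
Row 2: 16 + 4 + 13 + 6 − 16 = 23, so its missing entry is 34 − 23 = 11.

b = 10, n = -16, c = 11, x = 0, m = 16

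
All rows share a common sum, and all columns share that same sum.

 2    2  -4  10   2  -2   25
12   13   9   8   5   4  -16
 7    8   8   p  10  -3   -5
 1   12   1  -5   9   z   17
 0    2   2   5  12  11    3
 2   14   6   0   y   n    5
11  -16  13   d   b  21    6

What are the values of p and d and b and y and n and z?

Rows 1 and 2 both sum to 35, so that's the common total.
Row 3: 7 + 8 + 8 + 10 − 3 − 5 = 25, so its missing entry is 35 − 25 = 10.
Column 4: 10 + 8 + 10 − 5 + 5 + 0 = 28, so its missing entry is 35 − 28 = 7.
Row 7: 11 − 16 + 13 + 7 + 21 + 6 = 42, so its missing entry is 35 − 42 = -7.
Column 5: 2 + 5 + 10 + 9 + 12 − 7 = 31, so its missing entry is 35 − 31 = 4.
Row 6: 2 + 14 + 6 + 0 + 4 + 5 = 31, so its missing entry is 35 − 31 = 4.
Row 4: 1 + 12 + 1 − 5 + 9 + 17 = 35, so its missing entry is 35 − 35 = 0.

p = 10, d = 7, b = -7, y = 4, n = 4, z = 0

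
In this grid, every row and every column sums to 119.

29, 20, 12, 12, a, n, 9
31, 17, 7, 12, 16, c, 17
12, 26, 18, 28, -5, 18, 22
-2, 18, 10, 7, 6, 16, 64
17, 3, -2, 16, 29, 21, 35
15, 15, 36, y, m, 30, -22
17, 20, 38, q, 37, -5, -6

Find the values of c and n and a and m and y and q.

c = 19, n = 20, a = 17, m = 19, y = 26, q = 18

Row 2 has 31 + 17 + 7 + 12 + 16 + 17 = 100; the blank must be 119 − 100 = 19.
Column 6 has 19 + 18 + 16 + 21 + 30 − 5 = 99; the blank must be 119 − 99 = 20.
Row 1 has 29 + 20 + 12 + 12 + 20 + 9 = 102; the blank must be 119 − 102 = 17.
Column 5 has 17 + 16 − 5 + 6 + 29 + 37 = 100; the blank must be 119 − 100 = 19.
Row 6 has 15 + 15 + 36 + 19 + 30 − 22 = 93; the blank must be 119 − 93 = 26.
Row 7 has 17 + 20 + 38 + 37 − 5 − 6 = 101; the blank must be 119 − 101 = 18.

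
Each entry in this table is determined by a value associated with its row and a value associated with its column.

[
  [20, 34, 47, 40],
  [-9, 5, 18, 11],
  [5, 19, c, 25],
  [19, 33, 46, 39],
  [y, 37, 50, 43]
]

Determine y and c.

y = 23, c = 32

The difference between any two rows is the same in every column — this is an addition table with the headers hidden.
Row 5 minus row 1 is 43 − 40 = 3, so its entry in column 1 is 20 + 3 = 23.
Row 3 minus row 1 is 25 − 40 = -15, so its entry in column 3 is 47 + (-15) = 32.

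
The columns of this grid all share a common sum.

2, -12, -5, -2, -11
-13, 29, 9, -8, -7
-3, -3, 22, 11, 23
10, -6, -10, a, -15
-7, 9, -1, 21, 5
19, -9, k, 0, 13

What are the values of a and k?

Column 2 sums to 8 and so does column 5; that's the common total.
In column 4 the known cells total 22, leaving 8 − 22 = -14.
In column 3 the known cells total 15, leaving 8 − 15 = -7.

a = -14, k = -7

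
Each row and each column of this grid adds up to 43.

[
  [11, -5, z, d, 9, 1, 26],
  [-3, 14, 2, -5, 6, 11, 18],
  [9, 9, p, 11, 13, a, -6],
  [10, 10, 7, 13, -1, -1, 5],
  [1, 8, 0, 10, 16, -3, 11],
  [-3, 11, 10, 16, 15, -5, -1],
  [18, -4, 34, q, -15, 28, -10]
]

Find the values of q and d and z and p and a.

q = -8, d = 6, z = -5, p = -5, a = 12

Row 7 has 18 − 4 + 34 − 15 + 28 − 10 = 51; the blank must be 43 − 51 = -8.
Column 4 has -5 + 11 + 13 + 10 + 16 − 8 = 37; the blank must be 43 − 37 = 6.
Row 1 has 11 − 5 + 6 + 9 + 1 + 26 = 48; the blank must be 43 − 48 = -5.
Column 3 has -5 + 2 + 7 + 0 + 10 + 34 = 48; the blank must be 43 − 48 = -5.
Row 3 has 9 + 9 − 5 + 11 + 13 − 6 = 31; the blank must be 43 − 31 = 12.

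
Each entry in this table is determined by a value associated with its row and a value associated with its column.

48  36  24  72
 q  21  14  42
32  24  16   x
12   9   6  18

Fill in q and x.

q = 28, x = 48

Each row is a constant multiple of every other row — this is a multiplication table with the headers hidden.
Row 2 is 14/24 = 7/12 times row 1, so its entry in column 1 is 48 × 7/12 = 28.
Row 3 is 16/24 = 2/3 times row 1, so its entry in column 4 is 72 × 2/3 = 48.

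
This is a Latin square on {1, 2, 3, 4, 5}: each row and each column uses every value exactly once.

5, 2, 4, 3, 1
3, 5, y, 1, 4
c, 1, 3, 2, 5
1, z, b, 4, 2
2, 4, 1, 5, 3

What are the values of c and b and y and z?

For row 4, column 2: column 2 already has {1, 2, 4, 5}; that leaves 3.
For row 4, column 3: row 4 already has {1, 2, 3, 4}; that leaves 5.
Cell (2,3): row 2 already has {1, 3, 4, 5} → 2.
For row 3, column 1: row 3 already has {1, 2, 3, 5}; that leaves 4.

c = 4, b = 5, y = 2, z = 3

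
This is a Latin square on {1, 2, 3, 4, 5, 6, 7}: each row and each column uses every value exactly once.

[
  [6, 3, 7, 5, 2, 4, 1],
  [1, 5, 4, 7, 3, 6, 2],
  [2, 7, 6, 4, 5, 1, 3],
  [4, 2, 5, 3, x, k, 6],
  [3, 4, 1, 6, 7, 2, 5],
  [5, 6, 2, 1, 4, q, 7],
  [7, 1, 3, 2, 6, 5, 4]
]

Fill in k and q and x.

k = 7, q = 3, x = 1

Cell (6,6): row 6 already has {1, 2, 4, 5, 6, 7} → 3.
For row 4, column 5: column 5 already has {2, 3, 4, 5, 6, 7}; that leaves 1.
For row 4, column 6: row 4 already has {1, 2, 3, 4, 5, 6}; that leaves 7.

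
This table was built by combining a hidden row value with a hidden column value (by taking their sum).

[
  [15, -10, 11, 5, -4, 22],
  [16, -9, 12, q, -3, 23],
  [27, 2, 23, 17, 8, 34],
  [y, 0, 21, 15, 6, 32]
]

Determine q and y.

q = 6, y = 25

The difference between any two rows is the same in every column — this is an addition table with the headers hidden.
Row 2 minus row 1 is -9 − (-10) = 1, so its entry in column 4 is 5 + 1 = 6.
Row 4 minus row 1 is 0 − (-10) = 10, so its entry in column 1 is 15 + 10 = 25.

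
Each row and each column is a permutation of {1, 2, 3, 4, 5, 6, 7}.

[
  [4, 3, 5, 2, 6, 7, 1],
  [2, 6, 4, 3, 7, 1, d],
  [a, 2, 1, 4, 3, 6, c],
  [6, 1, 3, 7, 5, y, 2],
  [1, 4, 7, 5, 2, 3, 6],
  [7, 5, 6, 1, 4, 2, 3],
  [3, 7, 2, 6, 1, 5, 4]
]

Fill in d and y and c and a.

d = 5, y = 4, c = 7, a = 5

At (row 2, col 7): row 2 already has {1, 2, 3, 4, 6, 7}, so the value is 5.
Cell (3,7): column 7 already has {1, 2, 3, 4, 5, 6} → 7.
Cell (3,1): row 3 already has {1, 2, 3, 4, 6, 7} → 5.
At (row 4, col 6): row 4 already has {1, 2, 3, 5, 6, 7}, so the value is 4.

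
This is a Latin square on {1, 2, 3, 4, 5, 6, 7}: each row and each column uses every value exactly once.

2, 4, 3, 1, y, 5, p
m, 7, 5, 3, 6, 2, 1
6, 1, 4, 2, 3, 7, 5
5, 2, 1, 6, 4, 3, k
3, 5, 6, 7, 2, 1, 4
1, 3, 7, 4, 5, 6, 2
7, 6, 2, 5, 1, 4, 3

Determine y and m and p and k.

For row 2, column 1: row 2 already has {1, 2, 3, 5, 6, 7}; that leaves 4.
Cell (1,5): column 5 already has {1, 2, 3, 4, 5, 6} → 7.
Cell (1,7): row 1 already has {1, 2, 3, 4, 5, 7} → 6.
At (row 4, col 7): row 4 already has {1, 2, 3, 4, 5, 6}, so the value is 7.

y = 7, m = 4, p = 6, k = 7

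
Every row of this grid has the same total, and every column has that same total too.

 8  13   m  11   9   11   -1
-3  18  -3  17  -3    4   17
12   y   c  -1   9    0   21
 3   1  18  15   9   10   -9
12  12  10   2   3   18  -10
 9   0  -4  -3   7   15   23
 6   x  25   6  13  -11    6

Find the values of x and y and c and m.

x = 2, y = 1, c = 5, m = -4

Rows 2 and 4 both sum to 47, so that's the common total.
Row 7: 6 + 25 + 6 + 13 − 11 + 6 = 45, so its missing entry is 47 − 45 = 2.
Row 1: 8 + 13 + 11 + 9 + 11 − 1 = 51, so its missing entry is 47 − 51 = -4.
Column 2: 13 + 18 + 1 + 12 + 0 + 2 = 46, so its missing entry is 47 − 46 = 1.
Row 3: 12 + 1 − 1 + 9 + 0 + 21 = 42, so its missing entry is 47 − 42 = 5.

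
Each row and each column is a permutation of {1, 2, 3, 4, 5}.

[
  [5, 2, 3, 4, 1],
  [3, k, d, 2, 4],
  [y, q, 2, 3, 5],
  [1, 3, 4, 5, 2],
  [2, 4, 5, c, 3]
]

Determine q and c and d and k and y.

Cell (2,3): column 3 already has {2, 3, 4, 5} → 1.
For row 5, column 4: row 5 already has {2, 3, 4, 5}; that leaves 1.
At (row 2, col 2): row 2 already has {1, 2, 3, 4}, so the value is 5.
At (row 3, col 2): column 2 already has {2, 3, 4, 5}, so the value is 1.
For row 3, column 1: row 3 already has {1, 2, 3, 5}; that leaves 4.

q = 1, c = 1, d = 1, k = 5, y = 4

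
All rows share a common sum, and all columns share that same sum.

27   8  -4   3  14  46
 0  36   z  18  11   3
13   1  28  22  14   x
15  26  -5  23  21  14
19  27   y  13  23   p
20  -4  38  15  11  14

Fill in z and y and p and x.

Rows 1 and 4 both sum to 94, so that's the common total.
Row 2: 0 + 36 + 18 + 11 + 3 = 68, so its missing entry is 94 − 68 = 26.
Row 3: 13 + 1 + 28 + 22 + 14 = 78, so its missing entry is 94 − 78 = 16.
Column 6: 46 + 3 + 16 + 14 + 14 = 93, so its missing entry is 94 − 93 = 1.
Row 5: 19 + 27 + 13 + 23 + 1 = 83, so its missing entry is 94 − 83 = 11.

z = 26, y = 11, p = 1, x = 16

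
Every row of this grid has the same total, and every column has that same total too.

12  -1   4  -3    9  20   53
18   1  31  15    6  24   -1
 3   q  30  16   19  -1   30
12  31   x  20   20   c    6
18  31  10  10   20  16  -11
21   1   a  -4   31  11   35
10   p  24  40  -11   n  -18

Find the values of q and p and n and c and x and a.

Rows 1 and 2 both sum to 94, so that's the common total.
The known cells in row 3 total 97, leaving 94 − 97 = -3 for the blank.
The known cells in column 2 total 60, leaving 94 − 60 = 34 for the blank.
The known cells in row 7 total 79, leaving 94 − 79 = 15 for the blank.
The known cells in column 6 total 85, leaving 94 − 85 = 9 for the blank.
The known cells in row 4 total 98, leaving 94 − 98 = -4 for the blank.
The known cells in row 6 total 95, leaving 94 − 95 = -1 for the blank.

q = -3, p = 34, n = 15, c = 9, x = -4, a = -1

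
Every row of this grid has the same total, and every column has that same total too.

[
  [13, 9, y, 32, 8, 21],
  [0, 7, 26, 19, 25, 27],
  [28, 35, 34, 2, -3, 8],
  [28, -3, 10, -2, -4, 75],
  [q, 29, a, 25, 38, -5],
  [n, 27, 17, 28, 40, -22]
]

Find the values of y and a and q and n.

y = 21, a = -4, q = 21, n = 14

Rows 2 and 3 both sum to 104, so that's the common total.
Row 1: 13 + 9 + 32 + 8 + 21 = 83, so its missing entry is 104 − 83 = 21.
Row 6: 27 + 17 + 28 + 40 − 22 = 90, so its missing entry is 104 − 90 = 14.
Column 1: 13 + 0 + 28 + 28 + 14 = 83, so its missing entry is 104 − 83 = 21.
Row 5: 21 + 29 + 25 + 38 − 5 = 108, so its missing entry is 104 − 108 = -4.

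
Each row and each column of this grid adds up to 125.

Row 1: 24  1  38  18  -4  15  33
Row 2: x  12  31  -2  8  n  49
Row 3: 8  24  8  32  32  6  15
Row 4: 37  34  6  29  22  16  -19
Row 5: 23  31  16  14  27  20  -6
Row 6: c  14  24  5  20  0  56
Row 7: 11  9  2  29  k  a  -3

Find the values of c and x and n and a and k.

The known cells in column 5 total 105, leaving 125 − 105 = 20 for the blank.
The known cells in row 7 total 68, leaving 125 − 68 = 57 for the blank.
The known cells in column 6 total 114, leaving 125 − 114 = 11 for the blank.
The known cells in row 6 total 119, leaving 125 − 119 = 6 for the blank.
The known cells in row 2 total 109, leaving 125 − 109 = 16 for the blank.

c = 6, x = 16, n = 11, a = 57, k = 20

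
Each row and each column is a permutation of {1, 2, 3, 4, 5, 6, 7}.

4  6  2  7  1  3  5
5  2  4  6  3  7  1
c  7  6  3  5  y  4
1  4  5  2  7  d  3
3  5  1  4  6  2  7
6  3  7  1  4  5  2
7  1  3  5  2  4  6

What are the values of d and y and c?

For row 3, column 1: column 1 already has {1, 3, 4, 5, 6, 7}; that leaves 2.
For row 3, column 6: row 3 already has {2, 3, 4, 5, 6, 7}; that leaves 1.
At (row 4, col 6): row 4 already has {1, 2, 3, 4, 5, 7}, so the value is 6.

d = 6, y = 1, c = 2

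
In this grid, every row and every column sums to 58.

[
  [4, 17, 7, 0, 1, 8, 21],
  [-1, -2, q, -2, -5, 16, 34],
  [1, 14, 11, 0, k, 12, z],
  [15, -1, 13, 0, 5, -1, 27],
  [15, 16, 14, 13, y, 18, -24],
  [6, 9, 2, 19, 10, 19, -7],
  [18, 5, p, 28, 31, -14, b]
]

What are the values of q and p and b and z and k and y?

q = 18, p = -7, b = -3, z = 10, k = 10, y = 6

The known cells in row 5 total 52, leaving 58 − 52 = 6 for the blank.
The known cells in row 2 total 40, leaving 58 − 40 = 18 for the blank.
The known cells in column 3 total 65, leaving 58 − 65 = -7 for the blank.
The known cells in column 5 total 48, leaving 58 − 48 = 10 for the blank.
The known cells in row 3 total 48, leaving 58 − 48 = 10 for the blank.
The known cells in row 7 total 61, leaving 58 − 61 = -3 for the blank.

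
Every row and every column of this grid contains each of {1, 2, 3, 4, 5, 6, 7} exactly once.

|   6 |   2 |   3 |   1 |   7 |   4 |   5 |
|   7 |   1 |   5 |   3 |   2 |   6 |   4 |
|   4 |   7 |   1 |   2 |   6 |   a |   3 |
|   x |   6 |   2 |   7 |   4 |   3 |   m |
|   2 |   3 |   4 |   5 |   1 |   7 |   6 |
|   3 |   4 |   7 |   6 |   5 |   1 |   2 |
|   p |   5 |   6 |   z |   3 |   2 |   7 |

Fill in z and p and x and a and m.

z = 4, p = 1, x = 5, a = 5, m = 1

At (row 3, col 6): row 3 already has {1, 2, 3, 4, 6, 7}, so the value is 5.
At (row 4, col 7): column 7 already has {2, 3, 4, 5, 6, 7}, so the value is 1.
At (row 4, col 1): row 4 already has {1, 2, 3, 4, 6, 7}, so the value is 5.
Cell (7,1): column 1 already has {2, 3, 4, 5, 6, 7} → 1.
At (row 7, col 4): row 7 already has {1, 2, 3, 5, 6, 7}, so the value is 4.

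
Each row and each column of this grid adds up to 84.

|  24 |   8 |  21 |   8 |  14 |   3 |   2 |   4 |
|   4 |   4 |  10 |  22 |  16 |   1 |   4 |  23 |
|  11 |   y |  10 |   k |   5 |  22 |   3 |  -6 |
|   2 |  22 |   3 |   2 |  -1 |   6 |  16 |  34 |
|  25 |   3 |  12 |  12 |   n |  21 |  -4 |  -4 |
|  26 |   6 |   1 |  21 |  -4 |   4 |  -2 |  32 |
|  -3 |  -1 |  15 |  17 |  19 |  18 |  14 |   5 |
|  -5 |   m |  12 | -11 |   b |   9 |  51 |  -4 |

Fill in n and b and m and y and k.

Row 5: 25 + 3 + 12 + 12 + 21 − 4 − 4 = 65, so its missing entry is 84 − 65 = 19.
Column 5: 14 + 16 + 5 − 1 + 19 − 4 + 19 = 68, so its missing entry is 84 − 68 = 16.
Row 8: -5 + 12 − 11 + 16 + 9 + 51 − 4 = 68, so its missing entry is 84 − 68 = 16.
Column 2: 8 + 4 + 22 + 3 + 6 − 1 + 16 = 58, so its missing entry is 84 − 58 = 26.
Row 3: 11 + 26 + 10 + 5 + 22 + 3 − 6 = 71, so its missing entry is 84 − 71 = 13.

n = 19, b = 16, m = 16, y = 26, k = 13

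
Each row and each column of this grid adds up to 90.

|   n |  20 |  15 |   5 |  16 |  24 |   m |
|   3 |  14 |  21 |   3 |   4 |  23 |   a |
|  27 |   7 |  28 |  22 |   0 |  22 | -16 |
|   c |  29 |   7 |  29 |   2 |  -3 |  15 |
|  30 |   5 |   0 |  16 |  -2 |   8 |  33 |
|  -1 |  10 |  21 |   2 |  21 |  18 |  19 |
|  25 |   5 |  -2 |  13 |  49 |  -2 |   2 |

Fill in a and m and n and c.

Row 2 has 3 + 14 + 21 + 3 + 4 + 23 = 68; the blank must be 90 − 68 = 22.
Row 4 has 29 + 7 + 29 + 2 − 3 + 15 = 79; the blank must be 90 − 79 = 11.
Column 1 has 3 + 27 + 11 + 30 − 1 + 25 = 95; the blank must be 90 − 95 = -5.
Row 1 has -5 + 20 + 15 + 5 + 16 + 24 = 75; the blank must be 90 − 75 = 15.

a = 22, m = 15, n = -5, c = 11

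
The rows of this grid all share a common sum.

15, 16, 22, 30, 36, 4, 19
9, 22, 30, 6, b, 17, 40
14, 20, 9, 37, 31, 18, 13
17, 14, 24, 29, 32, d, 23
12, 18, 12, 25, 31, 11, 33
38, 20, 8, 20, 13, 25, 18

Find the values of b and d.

Row 1 sums to 142 and so does row 6; that's the common total.
In row 2 the known cells total 124, leaving 142 − 124 = 18.
In row 4 the known cells total 139, leaving 142 − 139 = 3.

b = 18, d = 3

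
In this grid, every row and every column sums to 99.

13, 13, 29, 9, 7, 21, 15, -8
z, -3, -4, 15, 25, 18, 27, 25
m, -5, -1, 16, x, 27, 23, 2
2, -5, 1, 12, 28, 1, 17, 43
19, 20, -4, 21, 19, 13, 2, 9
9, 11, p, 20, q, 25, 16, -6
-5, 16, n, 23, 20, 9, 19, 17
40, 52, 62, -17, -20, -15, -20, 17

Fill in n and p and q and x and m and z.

n = 0, p = 16, q = 8, x = 12, m = 25, z = -4

The known cells in row 7 total 99, leaving 99 − 99 = 0 for the blank.
The known cells in row 2 total 103, leaving 99 − 103 = -4 for the blank.
The known cells in column 1 total 74, leaving 99 − 74 = 25 for the blank.
The known cells in row 3 total 87, leaving 99 − 87 = 12 for the blank.
The known cells in column 5 total 91, leaving 99 − 91 = 8 for the blank.
The known cells in row 6 total 83, leaving 99 − 83 = 16 for the blank.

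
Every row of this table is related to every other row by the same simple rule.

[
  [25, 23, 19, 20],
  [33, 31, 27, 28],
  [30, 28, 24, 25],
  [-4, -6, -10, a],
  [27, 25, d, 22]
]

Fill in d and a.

The difference between any two rows is the same in every column — this is an addition table with the headers hidden.
Row 5 minus row 1 is 27 − 25 = 2, so its entry in column 3 is 19 + 2 = 21.
Row 4 minus row 1 is -4 − 25 = -29, so its entry in column 4 is 20 + (-29) = -9.

d = 21, a = -9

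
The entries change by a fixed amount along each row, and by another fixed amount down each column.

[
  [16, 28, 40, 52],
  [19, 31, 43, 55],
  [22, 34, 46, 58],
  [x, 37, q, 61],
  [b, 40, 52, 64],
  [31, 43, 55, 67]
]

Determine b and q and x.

b = 28, q = 49, x = 25

Along each row the entries change by 12 per step; down each column they change by 3.
Row 5: from 40 at column 2, stepping by 12 to column 1 gives 28.
Row 4: from 37 at column 2, stepping by 12 to column 3 gives 49.
Row 4: from 37 at column 2, stepping by 12 to column 1 gives 25.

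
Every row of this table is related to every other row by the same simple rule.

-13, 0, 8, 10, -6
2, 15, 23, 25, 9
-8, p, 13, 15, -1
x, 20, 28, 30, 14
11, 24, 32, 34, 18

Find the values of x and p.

x = 7, p = 5

The difference between any two rows is the same in every column — this is an addition table with the headers hidden.
Row 4 minus row 1 is 30 − 10 = 20, so its entry in column 1 is -13 + 20 = 7.
Row 3 minus row 1 is 15 − 10 = 5, so its entry in column 2 is 0 + 5 = 5.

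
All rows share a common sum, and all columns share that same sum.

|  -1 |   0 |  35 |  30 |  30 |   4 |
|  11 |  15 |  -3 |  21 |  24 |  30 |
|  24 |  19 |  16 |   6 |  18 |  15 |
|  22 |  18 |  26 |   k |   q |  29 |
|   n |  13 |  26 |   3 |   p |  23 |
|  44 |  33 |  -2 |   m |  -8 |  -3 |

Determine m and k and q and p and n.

Rows 1 and 2 both sum to 98, so that's the common total.
The known cells in column 1 total 100, leaving 98 − 100 = -2 for the blank.
The known cells in row 5 total 63, leaving 98 − 63 = 35 for the blank.
The known cells in column 5 total 99, leaving 98 − 99 = -1 for the blank.
The known cells in row 4 total 94, leaving 98 − 94 = 4 for the blank.
The known cells in row 6 total 64, leaving 98 − 64 = 34 for the blank.

m = 34, k = 4, q = -1, p = 35, n = -2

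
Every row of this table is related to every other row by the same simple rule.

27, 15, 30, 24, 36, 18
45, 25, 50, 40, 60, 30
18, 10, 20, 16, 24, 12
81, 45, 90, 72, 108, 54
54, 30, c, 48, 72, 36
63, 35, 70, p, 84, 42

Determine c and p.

c = 60, p = 56

Each row is a constant multiple of every other row — this is a multiplication table with the headers hidden.
Row 5 is 30/15 = 2/1 times row 1, so its entry in column 3 is 30 × 2/1 = 60.
Row 6 is 35/15 = 7/3 times row 1, so its entry in column 4 is 24 × 7/3 = 56.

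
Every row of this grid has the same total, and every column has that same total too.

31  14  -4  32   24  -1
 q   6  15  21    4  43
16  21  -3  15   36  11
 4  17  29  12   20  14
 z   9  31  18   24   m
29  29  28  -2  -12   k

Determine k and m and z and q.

k = 24, m = 5, z = 9, q = 7

Rows 1 and 3 both sum to 96, so that's the common total.
Row 2: 6 + 15 + 21 + 4 + 43 = 89, so its missing entry is 96 − 89 = 7.
Column 1: 31 + 7 + 16 + 4 + 29 = 87, so its missing entry is 96 − 87 = 9.
Row 5: 9 + 9 + 31 + 18 + 24 = 91, so its missing entry is 96 − 91 = 5.
Row 6: 29 + 29 + 28 − 2 − 12 = 72, so its missing entry is 96 − 72 = 24.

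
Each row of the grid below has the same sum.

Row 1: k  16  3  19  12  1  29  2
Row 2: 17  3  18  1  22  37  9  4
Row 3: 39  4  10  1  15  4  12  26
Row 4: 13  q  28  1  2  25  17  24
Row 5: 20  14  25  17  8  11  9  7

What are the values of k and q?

k = 29, q = 1

Row 2 sums to 111 and so does row 3; that's the common total.
In row 1 the known cells total 82, leaving 111 − 82 = 29.
In row 4 the known cells total 110, leaving 111 − 110 = 1.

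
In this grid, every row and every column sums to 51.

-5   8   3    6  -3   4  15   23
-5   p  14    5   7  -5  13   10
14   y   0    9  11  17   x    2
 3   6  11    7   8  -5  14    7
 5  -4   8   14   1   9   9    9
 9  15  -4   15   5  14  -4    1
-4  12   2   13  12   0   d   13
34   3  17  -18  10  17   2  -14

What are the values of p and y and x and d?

The known cells in row 7 total 48, leaving 51 − 48 = 3 for the blank.
The known cells in row 2 total 39, leaving 51 − 39 = 12 for the blank.
The known cells in column 7 total 52, leaving 51 − 52 = -1 for the blank.
The known cells in row 3 total 52, leaving 51 − 52 = -1 for the blank.

p = 12, y = -1, x = -1, d = 3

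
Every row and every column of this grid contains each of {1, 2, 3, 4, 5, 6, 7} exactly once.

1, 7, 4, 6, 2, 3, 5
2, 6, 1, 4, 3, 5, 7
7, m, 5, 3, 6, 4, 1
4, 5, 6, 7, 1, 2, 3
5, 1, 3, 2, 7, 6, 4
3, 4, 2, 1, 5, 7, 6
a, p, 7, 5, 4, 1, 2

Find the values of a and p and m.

a = 6, p = 3, m = 2

At (row 3, col 2): row 3 already has {1, 3, 4, 5, 6, 7}, so the value is 2.
For row 7, column 2: column 2 already has {1, 2, 4, 5, 6, 7}; that leaves 3.
Cell (7,1): row 7 already has {1, 2, 3, 4, 5, 7} → 6.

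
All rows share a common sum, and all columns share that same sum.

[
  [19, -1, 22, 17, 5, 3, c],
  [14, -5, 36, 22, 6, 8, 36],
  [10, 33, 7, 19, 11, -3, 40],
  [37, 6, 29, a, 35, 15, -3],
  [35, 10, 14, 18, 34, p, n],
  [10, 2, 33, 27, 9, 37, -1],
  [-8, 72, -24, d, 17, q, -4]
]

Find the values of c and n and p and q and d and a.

Rows 2 and 3 both sum to 117, so that's the common total.
The known cells in row 1 total 65, leaving 117 − 65 = 52 for the blank.
The known cells in column 7 total 120, leaving 117 − 120 = -3 for the blank.
The known cells in row 5 total 108, leaving 117 − 108 = 9 for the blank.
The known cells in column 6 total 69, leaving 117 − 69 = 48 for the blank.
The known cells in row 4 total 119, leaving 117 − 119 = -2 for the blank.
The known cells in row 7 total 101, leaving 117 − 101 = 16 for the blank.

c = 52, n = -3, p = 9, q = 48, d = 16, a = -2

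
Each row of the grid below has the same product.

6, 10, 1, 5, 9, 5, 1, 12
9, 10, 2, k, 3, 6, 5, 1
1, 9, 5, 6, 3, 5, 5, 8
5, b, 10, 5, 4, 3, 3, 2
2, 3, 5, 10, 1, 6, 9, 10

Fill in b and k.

Rows 3 and 5 each multiply to 162000, so every row has product 162000.
Row 4: 5×10×5×4×3×3×2 = 18000, so the missing entry is 162000 ÷ 18000 = 9.
Row 2: 9×10×2×3×6×5×1 = 16200, so the missing entry is 162000 ÷ 16200 = 10.

b = 9, k = 10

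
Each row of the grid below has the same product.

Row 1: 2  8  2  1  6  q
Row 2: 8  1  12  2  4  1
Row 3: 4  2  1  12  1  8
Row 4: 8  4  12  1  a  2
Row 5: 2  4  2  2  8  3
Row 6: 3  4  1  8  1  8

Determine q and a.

q = 4, a = 1

Rows 3 and 5 each multiply to 768, so every row has product 768.
Row 1: 2×8×2×1×6 = 192, so the missing entry is 768 ÷ 192 = 4.
Row 4: 8×4×12×1×2 = 768, so the missing entry is 768 ÷ 768 = 1.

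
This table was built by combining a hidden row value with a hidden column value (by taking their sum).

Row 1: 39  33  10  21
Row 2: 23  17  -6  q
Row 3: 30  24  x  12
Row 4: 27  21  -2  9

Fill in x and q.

x = 1, q = 5

The difference between any two rows is the same in every column — this is an addition table with the headers hidden.
Row 3 minus row 1 is 24 − 33 = -9, so its entry in column 3 is 10 + (-9) = 1.
Row 2 minus row 1 is 17 − 33 = -16, so its entry in column 4 is 21 + (-16) = 5.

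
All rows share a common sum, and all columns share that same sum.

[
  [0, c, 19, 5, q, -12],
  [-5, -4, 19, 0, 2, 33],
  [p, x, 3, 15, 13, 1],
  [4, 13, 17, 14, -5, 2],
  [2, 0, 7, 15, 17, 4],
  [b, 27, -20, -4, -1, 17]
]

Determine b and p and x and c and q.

Rows 2 and 4 both sum to 45, so that's the common total.
The known cells in column 5 total 26, leaving 45 − 26 = 19 for the blank.
The known cells in row 1 total 31, leaving 45 − 31 = 14 for the blank.
The known cells in column 2 total 50, leaving 45 − 50 = -5 for the blank.
The known cells in row 3 total 27, leaving 45 − 27 = 18 for the blank.
The known cells in row 6 total 19, leaving 45 − 19 = 26 for the blank.

b = 26, p = 18, x = -5, c = 14, q = 19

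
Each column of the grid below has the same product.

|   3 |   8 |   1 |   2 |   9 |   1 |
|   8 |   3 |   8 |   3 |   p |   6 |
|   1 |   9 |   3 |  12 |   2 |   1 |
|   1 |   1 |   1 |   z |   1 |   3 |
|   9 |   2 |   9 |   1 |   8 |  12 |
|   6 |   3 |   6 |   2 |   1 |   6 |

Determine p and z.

p = 9, z = 9

Columns 1 and 6 each multiply to 1296, so every column has product 1296.
Column 5: 9×2×1×8×1 = 144, so the missing entry is 1296 ÷ 144 = 9.
Column 4: 2×3×12×1×2 = 144, so the missing entry is 1296 ÷ 144 = 9.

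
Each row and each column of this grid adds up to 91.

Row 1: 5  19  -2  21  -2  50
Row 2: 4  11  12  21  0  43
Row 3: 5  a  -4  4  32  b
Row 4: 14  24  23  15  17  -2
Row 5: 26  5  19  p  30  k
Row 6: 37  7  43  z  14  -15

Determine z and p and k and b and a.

The known cells in column 2 total 66, leaving 91 − 66 = 25 for the blank.
The known cells in row 6 total 86, leaving 91 − 86 = 5 for the blank.
The known cells in column 4 total 66, leaving 91 − 66 = 25 for the blank.
The known cells in row 5 total 105, leaving 91 − 105 = -14 for the blank.
The known cells in row 3 total 62, leaving 91 − 62 = 29 for the blank.

z = 5, p = 25, k = -14, b = 29, a = 25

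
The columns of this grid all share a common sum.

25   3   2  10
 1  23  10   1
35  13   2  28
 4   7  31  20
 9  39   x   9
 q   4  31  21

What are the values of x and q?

x = 13, q = 15

Column 2 sums to 89 and so does column 4; that's the common total.
In column 3 the known cells total 76, leaving 89 − 76 = 13.
In column 1 the known cells total 74, leaving 89 − 74 = 15.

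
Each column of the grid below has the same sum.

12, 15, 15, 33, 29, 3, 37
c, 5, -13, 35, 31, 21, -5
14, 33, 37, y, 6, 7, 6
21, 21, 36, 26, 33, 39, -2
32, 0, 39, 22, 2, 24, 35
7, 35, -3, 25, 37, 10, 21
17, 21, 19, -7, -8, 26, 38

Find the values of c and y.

Column 5 sums to 130 and so does column 6; that's the common total.
In column 1 the known cells total 103, leaving 130 − 103 = 27.
In column 4 the known cells total 134, leaving 130 − 134 = -4.

c = 27, y = -4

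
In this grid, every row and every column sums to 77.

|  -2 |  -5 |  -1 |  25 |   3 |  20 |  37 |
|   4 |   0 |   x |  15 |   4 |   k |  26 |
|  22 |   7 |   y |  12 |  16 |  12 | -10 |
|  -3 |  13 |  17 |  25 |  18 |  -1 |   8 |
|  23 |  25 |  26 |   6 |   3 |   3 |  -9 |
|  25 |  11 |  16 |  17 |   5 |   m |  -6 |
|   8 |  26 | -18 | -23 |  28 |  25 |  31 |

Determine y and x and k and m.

y = 18, x = 19, k = 9, m = 9

The known cells in row 6 total 68, leaving 77 − 68 = 9 for the blank.
The known cells in column 6 total 68, leaving 77 − 68 = 9 for the blank.
The known cells in row 2 total 58, leaving 77 − 58 = 19 for the blank.
The known cells in row 3 total 59, leaving 77 − 59 = 18 for the blank.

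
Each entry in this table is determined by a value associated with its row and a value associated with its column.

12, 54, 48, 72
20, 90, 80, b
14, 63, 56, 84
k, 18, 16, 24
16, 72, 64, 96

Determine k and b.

k = 4, b = 120

Each row is a constant multiple of every other row — this is a multiplication table with the headers hidden.
Row 4 is 18/54 = 1/3 times row 1, so its entry in column 1 is 12 × 1/3 = 4.
Row 2 is 90/54 = 5/3 times row 1, so its entry in column 4 is 72 × 5/3 = 120.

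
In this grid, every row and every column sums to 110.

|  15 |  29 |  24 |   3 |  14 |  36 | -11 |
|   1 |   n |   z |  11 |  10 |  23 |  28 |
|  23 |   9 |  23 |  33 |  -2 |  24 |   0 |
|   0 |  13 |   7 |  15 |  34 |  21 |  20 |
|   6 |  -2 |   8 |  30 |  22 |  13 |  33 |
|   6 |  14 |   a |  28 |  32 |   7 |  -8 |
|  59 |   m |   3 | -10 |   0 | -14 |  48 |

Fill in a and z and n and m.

a = 31, z = 14, n = 23, m = 24

The known cells in row 7 total 86, leaving 110 − 86 = 24 for the blank.
The known cells in column 2 total 87, leaving 110 − 87 = 23 for the blank.
The known cells in row 2 total 96, leaving 110 − 96 = 14 for the blank.
The known cells in row 6 total 79, leaving 110 − 79 = 31 for the blank.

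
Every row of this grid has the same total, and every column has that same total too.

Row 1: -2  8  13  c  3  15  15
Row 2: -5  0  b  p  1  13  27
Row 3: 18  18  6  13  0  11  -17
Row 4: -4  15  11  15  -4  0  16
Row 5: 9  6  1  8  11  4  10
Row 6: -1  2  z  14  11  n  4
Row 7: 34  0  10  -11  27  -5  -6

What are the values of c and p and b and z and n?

Rows 3 and 4 both sum to 49, so that's the common total.
Column 6 has 15 + 13 + 11 + 0 + 4 − 5 = 38; the blank must be 49 − 38 = 11.
Row 1 has -2 + 8 + 13 + 3 + 15 + 15 = 52; the blank must be 49 − 52 = -3.
Column 4 has -3 + 13 + 15 + 8 + 14 − 11 = 36; the blank must be 49 − 36 = 13.
Row 2 has -5 + 0 + 13 + 1 + 13 + 27 = 49; the blank must be 49 − 49 = 0.
Row 6 has -1 + 2 + 14 + 11 + 11 + 4 = 41; the blank must be 49 − 41 = 8.

c = -3, p = 13, b = 0, z = 8, n = 11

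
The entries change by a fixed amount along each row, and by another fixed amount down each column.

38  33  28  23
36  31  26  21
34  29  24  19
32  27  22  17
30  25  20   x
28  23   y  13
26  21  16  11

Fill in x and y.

Along each row the entries change by -5 per step; down each column they change by -2.
Row 5: from 30 at column 1, stepping by -5 to column 4 gives 15.
Row 6: from 28 at column 1, stepping by -5 to column 3 gives 18.

x = 15, y = 18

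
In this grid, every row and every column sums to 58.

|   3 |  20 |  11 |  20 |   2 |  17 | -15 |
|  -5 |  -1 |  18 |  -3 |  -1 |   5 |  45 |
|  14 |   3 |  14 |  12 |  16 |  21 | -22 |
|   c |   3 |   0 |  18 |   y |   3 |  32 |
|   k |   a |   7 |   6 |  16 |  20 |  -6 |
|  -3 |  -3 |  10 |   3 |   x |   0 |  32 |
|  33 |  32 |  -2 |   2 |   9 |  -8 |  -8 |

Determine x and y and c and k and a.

Row 6 has -3 − 3 + 10 + 3 + 0 + 32 = 39; the blank must be 58 − 39 = 19.
Column 5 has 2 − 1 + 16 + 16 + 19 + 9 = 61; the blank must be 58 − 61 = -3.
Row 4 has 3 + 0 + 18 − 3 + 3 + 32 = 53; the blank must be 58 − 53 = 5.
Column 1 has 3 − 5 + 14 + 5 − 3 + 33 = 47; the blank must be 58 − 47 = 11.
Row 5 has 11 + 7 + 6 + 16 + 20 − 6 = 54; the blank must be 58 − 54 = 4.

x = 19, y = -3, c = 5, k = 11, a = 4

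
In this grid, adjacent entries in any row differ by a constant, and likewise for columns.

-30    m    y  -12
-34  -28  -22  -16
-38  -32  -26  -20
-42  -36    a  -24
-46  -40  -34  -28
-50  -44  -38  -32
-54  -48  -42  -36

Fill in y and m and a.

y = -18, m = -24, a = -30

Along each row the entries change by 6 per step; down each column they change by -4.
Row 1: from -30 at column 1, stepping by 6 to column 3 gives -18.
Row 1: from -30 at column 1, stepping by 6 to column 2 gives -24.
Row 4: from -42 at column 1, stepping by 6 to column 3 gives -30.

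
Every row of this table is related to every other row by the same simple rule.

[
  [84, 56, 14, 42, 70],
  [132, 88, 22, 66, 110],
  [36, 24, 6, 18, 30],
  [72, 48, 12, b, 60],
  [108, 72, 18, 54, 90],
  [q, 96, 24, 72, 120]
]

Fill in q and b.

q = 144, b = 36

Each row is a constant multiple of every other row — this is a multiplication table with the headers hidden.
Row 6 is 120/70 = 12/7 times row 1, so its entry in column 1 is 84 × 12/7 = 144.
Row 4 is 60/70 = 6/7 times row 1, so its entry in column 4 is 42 × 6/7 = 36.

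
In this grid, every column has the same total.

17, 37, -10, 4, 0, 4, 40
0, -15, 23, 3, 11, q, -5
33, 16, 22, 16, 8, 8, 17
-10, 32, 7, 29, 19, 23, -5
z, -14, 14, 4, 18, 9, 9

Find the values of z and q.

z = 16, q = 12

Columns 3 and 5 both add up to 56, so every column sums to 56.
Column 1: 17 + 0 + 33 − 10 = 40, so the missing entry is 56 − 40 = 16.
Column 6: 4 + 8 + 23 + 9 = 44, so the missing entry is 56 − 44 = 12.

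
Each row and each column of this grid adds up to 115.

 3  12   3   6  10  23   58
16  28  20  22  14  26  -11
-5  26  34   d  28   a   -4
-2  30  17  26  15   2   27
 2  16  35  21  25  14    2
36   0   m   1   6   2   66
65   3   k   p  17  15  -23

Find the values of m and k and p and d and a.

m = 4, k = 2, p = 36, d = 3, a = 33

The known cells in column 6 total 82, leaving 115 − 82 = 33 for the blank.
The known cells in row 3 total 112, leaving 115 − 112 = 3 for the blank.
The known cells in column 4 total 79, leaving 115 − 79 = 36 for the blank.
The known cells in row 7 total 113, leaving 115 − 113 = 2 for the blank.
The known cells in row 6 total 111, leaving 115 − 111 = 4 for the blank.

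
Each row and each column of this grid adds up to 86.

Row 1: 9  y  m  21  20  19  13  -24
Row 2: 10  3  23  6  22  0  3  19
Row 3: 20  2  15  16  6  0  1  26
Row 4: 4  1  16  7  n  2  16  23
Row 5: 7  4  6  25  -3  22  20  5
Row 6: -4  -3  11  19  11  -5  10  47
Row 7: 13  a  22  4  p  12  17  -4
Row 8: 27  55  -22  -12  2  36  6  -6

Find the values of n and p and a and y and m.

The known cells in row 4 total 69, leaving 86 − 69 = 17 for the blank.
The known cells in column 5 total 75, leaving 86 − 75 = 11 for the blank.
The known cells in row 7 total 75, leaving 86 − 75 = 11 for the blank.
The known cells in column 2 total 73, leaving 86 − 73 = 13 for the blank.
The known cells in row 1 total 71, leaving 86 − 71 = 15 for the blank.

n = 17, p = 11, a = 11, y = 13, m = 15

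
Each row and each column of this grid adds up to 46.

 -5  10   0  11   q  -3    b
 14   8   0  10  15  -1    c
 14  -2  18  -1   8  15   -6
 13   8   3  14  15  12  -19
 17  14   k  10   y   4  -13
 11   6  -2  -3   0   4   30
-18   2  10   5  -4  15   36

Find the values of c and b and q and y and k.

Column 3: 0 + 0 + 18 + 3 − 2 + 10 = 29, so its missing entry is 46 − 29 = 17.
Row 5: 17 + 14 + 17 + 10 + 4 − 13 = 49, so its missing entry is 46 − 49 = -3.
Column 5: 15 + 8 + 15 − 3 + 0 − 4 = 31, so its missing entry is 46 − 31 = 15.
Row 1: -5 + 10 + 0 + 11 + 15 − 3 = 28, so its missing entry is 46 − 28 = 18.
Row 2: 14 + 8 + 0 + 10 + 15 − 1 = 46, so its missing entry is 46 − 46 = 0.

c = 0, b = 18, q = 15, y = -3, k = 17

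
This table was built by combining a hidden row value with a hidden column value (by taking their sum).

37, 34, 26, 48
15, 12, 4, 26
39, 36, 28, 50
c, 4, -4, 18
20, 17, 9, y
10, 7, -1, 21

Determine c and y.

c = 7, y = 31

The difference between any two rows is the same in every column — this is an addition table with the headers hidden.
Row 4 minus row 1 is -4 − 26 = -30, so its entry in column 1 is 37 + (-30) = 7.
Row 5 minus row 1 is 9 − 26 = -17, so its entry in column 4 is 48 + (-17) = 31.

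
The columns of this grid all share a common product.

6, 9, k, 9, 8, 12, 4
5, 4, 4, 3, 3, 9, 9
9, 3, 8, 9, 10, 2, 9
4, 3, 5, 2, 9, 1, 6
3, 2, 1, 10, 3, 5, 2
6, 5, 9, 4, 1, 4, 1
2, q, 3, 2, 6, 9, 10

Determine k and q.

Columns 5 and 6 each multiply to 38880, so every column has product 38880.
Column 3: 4×8×5×1×9×3 = 4320, so the missing entry is 38880 ÷ 4320 = 9.
Column 2: 9×4×3×3×2×5 = 3240, so the missing entry is 38880 ÷ 3240 = 12.

k = 9, q = 12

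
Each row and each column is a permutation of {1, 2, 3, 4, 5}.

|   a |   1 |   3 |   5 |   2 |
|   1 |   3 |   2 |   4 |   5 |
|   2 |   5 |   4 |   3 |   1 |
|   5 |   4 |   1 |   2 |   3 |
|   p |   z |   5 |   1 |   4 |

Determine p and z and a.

Cell (5,2): column 2 already has {1, 3, 4, 5} → 2.
For row 5, column 1: row 5 already has {1, 2, 4, 5}; that leaves 3.
At (row 1, col 1): row 1 already has {1, 2, 3, 5}, so the value is 4.

p = 3, z = 2, a = 4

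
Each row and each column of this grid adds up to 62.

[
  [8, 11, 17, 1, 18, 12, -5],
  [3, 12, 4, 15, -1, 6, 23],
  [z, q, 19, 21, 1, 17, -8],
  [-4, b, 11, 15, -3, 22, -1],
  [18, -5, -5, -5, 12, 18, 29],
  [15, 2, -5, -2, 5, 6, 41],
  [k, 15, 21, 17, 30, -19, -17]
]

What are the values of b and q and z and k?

b = 22, q = 5, z = 7, k = 15

The known cells in row 4 total 40, leaving 62 − 40 = 22 for the blank.
The known cells in column 2 total 57, leaving 62 − 57 = 5 for the blank.
The known cells in row 3 total 55, leaving 62 − 55 = 7 for the blank.
The known cells in row 7 total 47, leaving 62 − 47 = 15 for the blank.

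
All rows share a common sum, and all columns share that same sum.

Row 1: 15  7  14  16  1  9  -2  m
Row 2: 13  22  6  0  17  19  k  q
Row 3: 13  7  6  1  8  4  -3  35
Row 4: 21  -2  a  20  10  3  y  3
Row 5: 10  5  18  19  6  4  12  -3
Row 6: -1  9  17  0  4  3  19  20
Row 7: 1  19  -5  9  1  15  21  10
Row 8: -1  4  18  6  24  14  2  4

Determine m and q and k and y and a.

m = 11, q = -9, k = 3, y = 19, a = -3

Rows 3 and 5 both sum to 71, so that's the common total.
Row 1 has 15 + 7 + 14 + 16 + 1 + 9 − 2 = 60; the blank must be 71 − 60 = 11.
Column 8 has 11 + 35 + 3 − 3 + 20 + 10 + 4 = 80; the blank must be 71 − 80 = -9.
Row 2 has 13 + 22 + 6 + 0 + 17 + 19 − 9 = 68; the blank must be 71 − 68 = 3.
Column 7 has -2 + 3 − 3 + 12 + 19 + 21 + 2 = 52; the blank must be 71 − 52 = 19.
Row 4 has 21 − 2 + 20 + 10 + 3 + 19 + 3 = 74; the blank must be 71 − 74 = -3.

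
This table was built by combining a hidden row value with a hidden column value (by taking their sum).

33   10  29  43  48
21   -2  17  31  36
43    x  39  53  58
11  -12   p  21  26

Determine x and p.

The difference between any two rows is the same in every column — this is an addition table with the headers hidden.
Row 3 minus row 1 is 43 − 33 = 10, so its entry in column 2 is 10 + 10 = 20.
Row 4 minus row 1 is 11 − 33 = -22, so its entry in column 3 is 29 + (-22) = 7.

x = 20, p = 7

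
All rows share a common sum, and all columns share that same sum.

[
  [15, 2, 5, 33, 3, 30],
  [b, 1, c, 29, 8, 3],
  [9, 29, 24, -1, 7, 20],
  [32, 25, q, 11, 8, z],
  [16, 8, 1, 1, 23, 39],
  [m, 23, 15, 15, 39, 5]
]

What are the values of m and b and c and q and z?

m = -9, b = 25, c = 22, q = 21, z = -9

Rows 1 and 3 both sum to 88, so that's the common total.
The known cells in row 6 total 97, leaving 88 − 97 = -9 for the blank.
The known cells in column 1 total 63, leaving 88 − 63 = 25 for the blank.
The known cells in row 2 total 66, leaving 88 − 66 = 22 for the blank.
The known cells in column 3 total 67, leaving 88 − 67 = 21 for the blank.
The known cells in row 4 total 97, leaving 88 − 97 = -9 for the blank.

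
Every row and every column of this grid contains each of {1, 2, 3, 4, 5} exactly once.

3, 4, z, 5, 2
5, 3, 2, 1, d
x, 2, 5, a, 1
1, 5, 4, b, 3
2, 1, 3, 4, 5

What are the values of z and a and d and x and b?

For row 3, column 1: column 1 already has {1, 2, 3, 5}; that leaves 4.
For row 2, column 5: row 2 already has {1, 2, 3, 5}; that leaves 4.
For row 3, column 4: row 3 already has {1, 2, 4, 5}; that leaves 3.
At (row 1, col 3): row 1 already has {2, 3, 4, 5}, so the value is 1.
At (row 4, col 4): row 4 already has {1, 3, 4, 5}, so the value is 2.

z = 1, a = 3, d = 4, x = 4, b = 2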